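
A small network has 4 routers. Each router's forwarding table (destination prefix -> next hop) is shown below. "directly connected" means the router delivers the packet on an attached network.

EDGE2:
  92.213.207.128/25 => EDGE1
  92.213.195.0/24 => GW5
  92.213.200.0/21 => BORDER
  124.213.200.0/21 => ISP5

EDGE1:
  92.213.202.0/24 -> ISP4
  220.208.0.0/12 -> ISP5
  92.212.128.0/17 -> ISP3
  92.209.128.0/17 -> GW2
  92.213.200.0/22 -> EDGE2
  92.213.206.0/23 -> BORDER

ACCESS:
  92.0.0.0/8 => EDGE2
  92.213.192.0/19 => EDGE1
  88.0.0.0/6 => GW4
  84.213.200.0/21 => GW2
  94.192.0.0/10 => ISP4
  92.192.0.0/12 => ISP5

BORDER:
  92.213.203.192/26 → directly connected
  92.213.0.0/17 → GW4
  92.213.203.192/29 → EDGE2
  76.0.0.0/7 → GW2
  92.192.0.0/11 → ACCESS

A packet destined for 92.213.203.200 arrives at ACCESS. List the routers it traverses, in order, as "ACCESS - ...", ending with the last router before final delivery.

At ACCESS: longest match for 92.213.203.200 is 92.213.192.0/19 -> EDGE1
At EDGE1: longest match for 92.213.203.200 is 92.213.200.0/22 -> EDGE2
At EDGE2: longest match for 92.213.203.200 is 92.213.200.0/21 -> BORDER
At BORDER: longest match for 92.213.203.200 is 92.213.203.192/26 -> directly connected

ACCESS - EDGE1 - EDGE2 - BORDER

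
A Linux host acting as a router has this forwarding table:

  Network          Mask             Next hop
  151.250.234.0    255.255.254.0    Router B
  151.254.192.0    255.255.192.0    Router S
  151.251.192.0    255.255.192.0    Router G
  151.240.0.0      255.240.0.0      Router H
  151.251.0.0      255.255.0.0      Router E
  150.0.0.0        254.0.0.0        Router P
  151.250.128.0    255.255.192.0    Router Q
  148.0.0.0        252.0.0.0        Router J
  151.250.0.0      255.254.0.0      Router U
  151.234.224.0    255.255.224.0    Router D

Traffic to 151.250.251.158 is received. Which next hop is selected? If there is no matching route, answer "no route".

Router U

Routes whose prefix contains 151.250.251.158:
  148.0.0.0/6 (148.0.0.0 - 151.255.255.255) -> Router J
  150.0.0.0/7 (150.0.0.0 - 151.255.255.255) -> Router P
  151.240.0.0/12 (151.240.0.0 - 151.255.255.255) -> Router H
  151.250.0.0/15 (151.250.0.0 - 151.251.255.255) -> Router U
More-specific entries that do NOT match:
  151.250.234.0/23 (151.250.234.0 - 151.250.235.255) does not contain 151.250.251.158
  151.234.224.0/19 (151.234.224.0 - 151.234.255.255) does not contain 151.250.251.158
  151.254.192.0/18 (151.254.192.0 - 151.254.255.255) does not contain 151.250.251.158
  151.251.192.0/18 (151.251.192.0 - 151.251.255.255) does not contain 151.250.251.158
  151.250.128.0/18 (151.250.128.0 - 151.250.191.255) does not contain 151.250.251.158
  151.251.0.0/16 (151.251.0.0 - 151.251.255.255) does not contain 151.250.251.158
Longest matching prefix is /15 -> next hop Router U.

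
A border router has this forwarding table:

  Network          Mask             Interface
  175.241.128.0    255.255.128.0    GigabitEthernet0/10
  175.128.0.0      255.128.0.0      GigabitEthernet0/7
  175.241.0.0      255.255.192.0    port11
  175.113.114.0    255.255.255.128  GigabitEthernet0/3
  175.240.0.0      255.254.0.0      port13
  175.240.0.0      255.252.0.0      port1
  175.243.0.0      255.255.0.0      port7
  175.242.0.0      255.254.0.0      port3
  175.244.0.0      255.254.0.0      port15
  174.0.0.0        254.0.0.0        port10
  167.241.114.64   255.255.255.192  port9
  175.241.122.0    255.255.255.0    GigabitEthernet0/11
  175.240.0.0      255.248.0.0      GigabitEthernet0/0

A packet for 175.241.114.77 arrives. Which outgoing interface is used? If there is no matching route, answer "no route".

Routes whose prefix contains 175.241.114.77:
  174.0.0.0/7 (174.0.0.0 - 175.255.255.255) -> port10
  175.128.0.0/9 (175.128.0.0 - 175.255.255.255) -> GigabitEthernet0/7
  175.240.0.0/13 (175.240.0.0 - 175.247.255.255) -> GigabitEthernet0/0
  175.240.0.0/14 (175.240.0.0 - 175.243.255.255) -> port1
  175.240.0.0/15 (175.240.0.0 - 175.241.255.255) -> port13
More-specific entries that do NOT match:
  167.241.114.64/26 (167.241.114.64 - 167.241.114.127) does not contain 175.241.114.77
  175.113.114.0/25 (175.113.114.0 - 175.113.114.127) does not contain 175.241.114.77
  175.241.122.0/24 (175.241.122.0 - 175.241.122.255) does not contain 175.241.114.77
  175.241.0.0/18 (175.241.0.0 - 175.241.63.255) does not contain 175.241.114.77
  175.241.128.0/17 (175.241.128.0 - 175.241.255.255) does not contain 175.241.114.77
  175.243.0.0/16 (175.243.0.0 - 175.243.255.255) does not contain 175.241.114.77
Longest matching prefix is /15 -> interface port13.

port13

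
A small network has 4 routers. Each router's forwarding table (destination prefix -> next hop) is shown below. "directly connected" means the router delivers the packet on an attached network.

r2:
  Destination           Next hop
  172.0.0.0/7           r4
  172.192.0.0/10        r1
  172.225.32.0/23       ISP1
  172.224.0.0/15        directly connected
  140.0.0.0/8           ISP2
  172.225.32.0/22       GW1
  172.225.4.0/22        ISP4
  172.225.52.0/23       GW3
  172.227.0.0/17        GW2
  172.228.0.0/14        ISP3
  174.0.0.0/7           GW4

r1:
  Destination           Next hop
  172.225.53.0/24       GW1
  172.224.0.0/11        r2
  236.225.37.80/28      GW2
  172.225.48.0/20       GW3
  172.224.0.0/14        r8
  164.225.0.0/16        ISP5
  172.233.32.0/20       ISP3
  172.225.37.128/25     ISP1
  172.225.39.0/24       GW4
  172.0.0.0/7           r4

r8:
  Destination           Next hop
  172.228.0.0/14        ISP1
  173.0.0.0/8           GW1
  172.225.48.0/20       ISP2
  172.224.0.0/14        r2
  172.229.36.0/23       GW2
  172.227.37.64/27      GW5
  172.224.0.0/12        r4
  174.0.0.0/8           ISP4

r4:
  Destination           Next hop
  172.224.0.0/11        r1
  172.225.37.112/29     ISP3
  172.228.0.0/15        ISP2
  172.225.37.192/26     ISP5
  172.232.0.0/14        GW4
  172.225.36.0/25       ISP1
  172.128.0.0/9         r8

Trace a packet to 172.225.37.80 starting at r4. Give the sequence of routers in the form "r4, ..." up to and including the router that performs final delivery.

r4, r1, r8, r2

At r4: longest match for 172.225.37.80 is 172.224.0.0/11 -> r1
At r1: longest match for 172.225.37.80 is 172.224.0.0/14 -> r8
At r8: longest match for 172.225.37.80 is 172.224.0.0/14 -> r2
At r2: longest match for 172.225.37.80 is 172.224.0.0/15 -> directly connected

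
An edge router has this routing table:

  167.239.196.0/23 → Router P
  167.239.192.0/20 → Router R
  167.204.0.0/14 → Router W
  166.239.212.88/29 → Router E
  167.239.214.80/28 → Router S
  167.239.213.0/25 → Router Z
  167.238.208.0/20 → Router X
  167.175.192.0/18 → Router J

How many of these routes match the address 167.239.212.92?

No listed prefix contains 167.239.212.92.
Total matching entries: 0.

0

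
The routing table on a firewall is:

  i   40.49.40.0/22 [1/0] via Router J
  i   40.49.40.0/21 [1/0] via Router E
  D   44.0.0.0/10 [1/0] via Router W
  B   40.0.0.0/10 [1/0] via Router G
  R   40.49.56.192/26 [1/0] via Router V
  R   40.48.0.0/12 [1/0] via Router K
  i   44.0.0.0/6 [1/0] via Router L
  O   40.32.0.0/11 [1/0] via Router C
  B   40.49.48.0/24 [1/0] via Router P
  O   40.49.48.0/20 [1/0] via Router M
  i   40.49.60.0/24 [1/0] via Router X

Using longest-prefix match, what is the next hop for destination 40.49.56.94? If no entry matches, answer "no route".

Router M

Routes whose prefix contains 40.49.56.94:
  40.0.0.0/10 (40.0.0.0 - 40.63.255.255) -> Router G
  40.32.0.0/11 (40.32.0.0 - 40.63.255.255) -> Router C
  40.48.0.0/12 (40.48.0.0 - 40.63.255.255) -> Router K
  40.49.48.0/20 (40.49.48.0 - 40.49.63.255) -> Router M
More-specific entries that do NOT match:
  40.49.56.192/26 (40.49.56.192 - 40.49.56.255) does not contain 40.49.56.94
  40.49.48.0/24 (40.49.48.0 - 40.49.48.255) does not contain 40.49.56.94
  40.49.60.0/24 (40.49.60.0 - 40.49.60.255) does not contain 40.49.56.94
  40.49.40.0/22 (40.49.40.0 - 40.49.43.255) does not contain 40.49.56.94
  40.49.40.0/21 (40.49.40.0 - 40.49.47.255) does not contain 40.49.56.94
Longest matching prefix is /20 -> next hop Router M.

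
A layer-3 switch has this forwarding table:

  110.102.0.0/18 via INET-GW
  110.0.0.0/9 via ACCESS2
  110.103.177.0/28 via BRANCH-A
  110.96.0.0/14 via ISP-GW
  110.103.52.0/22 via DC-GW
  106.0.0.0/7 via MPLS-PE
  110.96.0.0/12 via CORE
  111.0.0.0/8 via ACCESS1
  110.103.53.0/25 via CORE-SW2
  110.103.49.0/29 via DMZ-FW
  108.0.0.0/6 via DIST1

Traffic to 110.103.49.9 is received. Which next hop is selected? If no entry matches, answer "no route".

Routes whose prefix contains 110.103.49.9:
  108.0.0.0/6 (108.0.0.0 - 111.255.255.255) -> DIST1
  110.0.0.0/9 (110.0.0.0 - 110.127.255.255) -> ACCESS2
  110.96.0.0/12 (110.96.0.0 - 110.111.255.255) -> CORE
More-specific entries that do NOT match:
  110.103.49.0/29 (110.103.49.0 - 110.103.49.7) does not contain 110.103.49.9
  110.103.177.0/28 (110.103.177.0 - 110.103.177.15) does not contain 110.103.49.9
  110.103.53.0/25 (110.103.53.0 - 110.103.53.127) does not contain 110.103.49.9
  110.103.52.0/22 (110.103.52.0 - 110.103.55.255) does not contain 110.103.49.9
  110.102.0.0/18 (110.102.0.0 - 110.102.63.255) does not contain 110.103.49.9
  110.96.0.0/14 (110.96.0.0 - 110.99.255.255) does not contain 110.103.49.9
Longest matching prefix is /12 -> next hop CORE.

CORE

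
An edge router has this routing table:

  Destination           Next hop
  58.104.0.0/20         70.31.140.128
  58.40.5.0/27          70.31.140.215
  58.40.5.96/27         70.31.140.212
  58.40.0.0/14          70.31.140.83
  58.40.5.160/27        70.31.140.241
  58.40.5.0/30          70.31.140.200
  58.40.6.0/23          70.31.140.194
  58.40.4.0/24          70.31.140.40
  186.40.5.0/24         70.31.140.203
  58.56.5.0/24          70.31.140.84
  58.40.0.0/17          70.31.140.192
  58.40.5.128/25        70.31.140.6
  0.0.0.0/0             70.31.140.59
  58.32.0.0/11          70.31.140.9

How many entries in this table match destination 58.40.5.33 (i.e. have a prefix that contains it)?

4

Prefixes containing 58.40.5.33:
  0.0.0.0/0 (default, matches everything)
  58.32.0.0/11 (58.32.0.0 - 58.63.255.255)
  58.40.0.0/14 (58.40.0.0 - 58.43.255.255)
  58.40.0.0/17 (58.40.0.0 - 58.40.127.255)
Total matching entries: 4.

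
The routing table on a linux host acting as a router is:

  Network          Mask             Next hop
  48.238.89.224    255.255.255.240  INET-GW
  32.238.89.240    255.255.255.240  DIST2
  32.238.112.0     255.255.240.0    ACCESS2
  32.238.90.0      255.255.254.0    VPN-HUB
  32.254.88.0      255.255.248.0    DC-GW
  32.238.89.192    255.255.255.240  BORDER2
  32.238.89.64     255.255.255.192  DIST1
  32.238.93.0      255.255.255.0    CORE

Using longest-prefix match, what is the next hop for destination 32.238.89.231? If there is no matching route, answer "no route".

No entry's prefix contains 32.238.89.231; there is no default route.

no route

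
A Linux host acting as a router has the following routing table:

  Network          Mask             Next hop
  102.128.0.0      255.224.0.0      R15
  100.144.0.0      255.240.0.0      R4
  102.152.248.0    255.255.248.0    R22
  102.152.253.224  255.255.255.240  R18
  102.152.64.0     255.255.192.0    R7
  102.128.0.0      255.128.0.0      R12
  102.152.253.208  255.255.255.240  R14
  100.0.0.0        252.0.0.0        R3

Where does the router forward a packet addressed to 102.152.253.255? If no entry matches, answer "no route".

Routes whose prefix contains 102.152.253.255:
  100.0.0.0/6 (100.0.0.0 - 103.255.255.255) -> R3
  102.128.0.0/9 (102.128.0.0 - 102.255.255.255) -> R12
  102.128.0.0/11 (102.128.0.0 - 102.159.255.255) -> R15
  102.152.248.0/21 (102.152.248.0 - 102.152.255.255) -> R22
More-specific entries that do NOT match:
  102.152.253.224/28 (102.152.253.224 - 102.152.253.239) does not contain 102.152.253.255
  102.152.253.208/28 (102.152.253.208 - 102.152.253.223) does not contain 102.152.253.255
Longest matching prefix is /21 -> next hop R22.

R22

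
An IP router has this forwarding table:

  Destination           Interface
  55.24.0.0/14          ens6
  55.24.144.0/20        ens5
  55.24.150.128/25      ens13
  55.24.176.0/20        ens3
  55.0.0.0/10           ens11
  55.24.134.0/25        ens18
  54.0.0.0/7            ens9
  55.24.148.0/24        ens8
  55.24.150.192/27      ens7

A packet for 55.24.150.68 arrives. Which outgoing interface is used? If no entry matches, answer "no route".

ens5

Routes whose prefix contains 55.24.150.68:
  54.0.0.0/7 (54.0.0.0 - 55.255.255.255) -> ens9
  55.0.0.0/10 (55.0.0.0 - 55.63.255.255) -> ens11
  55.24.0.0/14 (55.24.0.0 - 55.27.255.255) -> ens6
  55.24.144.0/20 (55.24.144.0 - 55.24.159.255) -> ens5
More-specific entries that do NOT match:
  55.24.150.192/27 (55.24.150.192 - 55.24.150.223) does not contain 55.24.150.68
  55.24.150.128/25 (55.24.150.128 - 55.24.150.255) does not contain 55.24.150.68
  55.24.134.0/25 (55.24.134.0 - 55.24.134.127) does not contain 55.24.150.68
  55.24.148.0/24 (55.24.148.0 - 55.24.148.255) does not contain 55.24.150.68
Longest matching prefix is /20 -> interface ens5.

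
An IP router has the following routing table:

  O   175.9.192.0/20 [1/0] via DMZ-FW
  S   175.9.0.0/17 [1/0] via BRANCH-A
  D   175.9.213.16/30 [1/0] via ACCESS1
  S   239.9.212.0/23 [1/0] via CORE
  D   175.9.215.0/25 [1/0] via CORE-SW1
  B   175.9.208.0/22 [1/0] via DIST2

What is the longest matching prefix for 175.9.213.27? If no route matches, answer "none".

none

175.9.213.27 is outside every listed prefix and there is no default route.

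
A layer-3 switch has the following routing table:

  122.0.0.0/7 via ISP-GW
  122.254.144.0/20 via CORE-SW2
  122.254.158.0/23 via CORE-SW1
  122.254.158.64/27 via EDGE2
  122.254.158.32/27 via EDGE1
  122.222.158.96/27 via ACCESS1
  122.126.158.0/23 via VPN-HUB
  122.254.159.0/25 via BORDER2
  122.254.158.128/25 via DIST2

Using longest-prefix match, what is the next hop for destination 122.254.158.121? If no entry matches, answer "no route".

CORE-SW1

Routes whose prefix contains 122.254.158.121:
  122.0.0.0/7 (122.0.0.0 - 123.255.255.255) -> ISP-GW
  122.254.144.0/20 (122.254.144.0 - 122.254.159.255) -> CORE-SW2
  122.254.158.0/23 (122.254.158.0 - 122.254.159.255) -> CORE-SW1
More-specific entries that do NOT match:
  122.254.158.64/27 (122.254.158.64 - 122.254.158.95) does not contain 122.254.158.121
  122.254.158.32/27 (122.254.158.32 - 122.254.158.63) does not contain 122.254.158.121
  122.222.158.96/27 (122.222.158.96 - 122.222.158.127) does not contain 122.254.158.121
  122.254.159.0/25 (122.254.159.0 - 122.254.159.127) does not contain 122.254.158.121
  122.254.158.128/25 (122.254.158.128 - 122.254.158.255) does not contain 122.254.158.121
Longest matching prefix is /23 -> next hop CORE-SW1.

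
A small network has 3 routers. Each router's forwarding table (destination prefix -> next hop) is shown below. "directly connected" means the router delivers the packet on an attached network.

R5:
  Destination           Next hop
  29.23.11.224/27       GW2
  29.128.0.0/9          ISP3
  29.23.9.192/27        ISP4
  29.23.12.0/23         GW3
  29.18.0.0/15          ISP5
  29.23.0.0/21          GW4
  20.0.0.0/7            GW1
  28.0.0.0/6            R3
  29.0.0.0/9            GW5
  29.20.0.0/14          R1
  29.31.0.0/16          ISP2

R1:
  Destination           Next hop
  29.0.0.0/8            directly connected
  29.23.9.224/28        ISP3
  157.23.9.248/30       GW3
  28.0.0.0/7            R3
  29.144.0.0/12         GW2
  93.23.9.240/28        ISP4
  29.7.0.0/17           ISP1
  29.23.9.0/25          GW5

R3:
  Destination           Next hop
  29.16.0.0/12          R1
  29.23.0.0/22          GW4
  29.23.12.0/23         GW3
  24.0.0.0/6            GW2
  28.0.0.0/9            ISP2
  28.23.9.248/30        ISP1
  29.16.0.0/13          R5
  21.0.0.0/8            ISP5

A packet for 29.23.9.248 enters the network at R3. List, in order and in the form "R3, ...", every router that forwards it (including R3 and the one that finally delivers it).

R3, R5, R1

At R3: longest match for 29.23.9.248 is 29.16.0.0/13 -> R5
At R5: longest match for 29.23.9.248 is 29.20.0.0/14 -> R1
At R1: longest match for 29.23.9.248 is 29.0.0.0/8 -> directly connected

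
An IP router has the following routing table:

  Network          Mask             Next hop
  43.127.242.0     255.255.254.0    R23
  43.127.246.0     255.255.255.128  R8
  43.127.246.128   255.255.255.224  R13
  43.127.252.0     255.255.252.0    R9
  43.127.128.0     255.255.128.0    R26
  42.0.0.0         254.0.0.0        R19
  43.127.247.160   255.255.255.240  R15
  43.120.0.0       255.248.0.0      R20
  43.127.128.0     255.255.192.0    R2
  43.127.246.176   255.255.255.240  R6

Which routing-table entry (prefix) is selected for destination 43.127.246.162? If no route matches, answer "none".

Entries matching 43.127.246.162:
  42.0.0.0/7 (42.0.0.0 - 43.255.255.255)
  43.120.0.0/13 (43.120.0.0 - 43.127.255.255)
  43.127.128.0/17 (43.127.128.0 - 43.127.255.255)
Most specific is 43.127.128.0/17.

43.127.128.0/17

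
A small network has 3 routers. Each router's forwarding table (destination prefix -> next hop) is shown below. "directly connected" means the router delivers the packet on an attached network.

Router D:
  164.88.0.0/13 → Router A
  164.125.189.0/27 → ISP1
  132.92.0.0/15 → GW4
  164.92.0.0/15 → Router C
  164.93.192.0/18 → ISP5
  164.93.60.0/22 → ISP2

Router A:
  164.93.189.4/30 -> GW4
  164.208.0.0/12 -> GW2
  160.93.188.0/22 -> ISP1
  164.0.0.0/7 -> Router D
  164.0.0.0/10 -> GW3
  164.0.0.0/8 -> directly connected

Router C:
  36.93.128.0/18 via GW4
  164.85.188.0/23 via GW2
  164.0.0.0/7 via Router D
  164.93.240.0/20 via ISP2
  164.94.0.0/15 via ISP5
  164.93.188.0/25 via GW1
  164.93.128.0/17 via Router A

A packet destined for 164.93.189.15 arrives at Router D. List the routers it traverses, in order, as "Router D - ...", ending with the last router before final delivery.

At Router D: longest match for 164.93.189.15 is 164.92.0.0/15 -> Router C
At Router C: longest match for 164.93.189.15 is 164.93.128.0/17 -> Router A
At Router A: longest match for 164.93.189.15 is 164.0.0.0/8 -> directly connected

Router D - Router C - Router A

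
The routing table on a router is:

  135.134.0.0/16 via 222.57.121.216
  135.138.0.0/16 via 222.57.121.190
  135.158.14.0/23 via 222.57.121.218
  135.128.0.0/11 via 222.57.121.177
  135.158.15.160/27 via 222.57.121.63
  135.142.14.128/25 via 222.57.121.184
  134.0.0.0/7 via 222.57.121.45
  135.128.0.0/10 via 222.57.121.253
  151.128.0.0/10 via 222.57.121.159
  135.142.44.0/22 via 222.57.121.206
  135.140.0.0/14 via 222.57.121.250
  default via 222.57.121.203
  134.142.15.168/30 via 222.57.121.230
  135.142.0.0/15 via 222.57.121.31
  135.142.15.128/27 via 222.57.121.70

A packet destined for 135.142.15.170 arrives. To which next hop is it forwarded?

Routes whose prefix contains 135.142.15.170:
  0.0.0.0/0 (default, matches everything) -> 222.57.121.203
  134.0.0.0/7 (134.0.0.0 - 135.255.255.255) -> 222.57.121.45
  135.128.0.0/10 (135.128.0.0 - 135.191.255.255) -> 222.57.121.253
  135.128.0.0/11 (135.128.0.0 - 135.159.255.255) -> 222.57.121.177
  135.140.0.0/14 (135.140.0.0 - 135.143.255.255) -> 222.57.121.250
  135.142.0.0/15 (135.142.0.0 - 135.143.255.255) -> 222.57.121.31
More-specific entries that do NOT match:
  134.142.15.168/30 (134.142.15.168 - 134.142.15.171) does not contain 135.142.15.170
  135.158.15.160/27 (135.158.15.160 - 135.158.15.191) does not contain 135.142.15.170
  135.142.15.128/27 (135.142.15.128 - 135.142.15.159) does not contain 135.142.15.170
  135.142.14.128/25 (135.142.14.128 - 135.142.14.255) does not contain 135.142.15.170
  135.158.14.0/23 (135.158.14.0 - 135.158.15.255) does not contain 135.142.15.170
  135.142.44.0/22 (135.142.44.0 - 135.142.47.255) does not contain 135.142.15.170
  135.134.0.0/16 (135.134.0.0 - 135.134.255.255) does not contain 135.142.15.170
  135.138.0.0/16 (135.138.0.0 - 135.138.255.255) does not contain 135.142.15.170
Longest matching prefix is /15 -> next hop 222.57.121.31.

222.57.121.31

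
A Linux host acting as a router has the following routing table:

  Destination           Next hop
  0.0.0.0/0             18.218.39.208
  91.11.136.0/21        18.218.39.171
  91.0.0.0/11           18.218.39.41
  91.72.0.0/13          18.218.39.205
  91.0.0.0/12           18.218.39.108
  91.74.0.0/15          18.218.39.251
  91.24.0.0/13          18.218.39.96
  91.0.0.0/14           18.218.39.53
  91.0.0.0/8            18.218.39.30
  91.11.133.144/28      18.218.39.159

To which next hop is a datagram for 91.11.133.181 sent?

18.218.39.108

Routes whose prefix contains 91.11.133.181:
  0.0.0.0/0 (default, matches everything) -> 18.218.39.208
  91.0.0.0/8 (91.0.0.0 - 91.255.255.255) -> 18.218.39.30
  91.0.0.0/11 (91.0.0.0 - 91.31.255.255) -> 18.218.39.41
  91.0.0.0/12 (91.0.0.0 - 91.15.255.255) -> 18.218.39.108
More-specific entries that do NOT match:
  91.11.133.144/28 (91.11.133.144 - 91.11.133.159) does not contain 91.11.133.181
  91.11.136.0/21 (91.11.136.0 - 91.11.143.255) does not contain 91.11.133.181
  91.74.0.0/15 (91.74.0.0 - 91.75.255.255) does not contain 91.11.133.181
  91.0.0.0/14 (91.0.0.0 - 91.3.255.255) does not contain 91.11.133.181
  91.72.0.0/13 (91.72.0.0 - 91.79.255.255) does not contain 91.11.133.181
  91.24.0.0/13 (91.24.0.0 - 91.31.255.255) does not contain 91.11.133.181
Longest matching prefix is /12 -> next hop 18.218.39.108.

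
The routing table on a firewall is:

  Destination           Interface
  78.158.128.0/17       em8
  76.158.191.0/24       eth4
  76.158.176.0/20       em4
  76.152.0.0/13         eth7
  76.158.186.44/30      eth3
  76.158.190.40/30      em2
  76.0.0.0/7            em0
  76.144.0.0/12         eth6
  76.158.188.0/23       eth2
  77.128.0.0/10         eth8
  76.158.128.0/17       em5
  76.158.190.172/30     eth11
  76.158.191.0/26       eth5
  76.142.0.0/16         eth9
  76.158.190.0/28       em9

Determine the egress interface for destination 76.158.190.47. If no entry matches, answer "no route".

Routes whose prefix contains 76.158.190.47:
  76.0.0.0/7 (76.0.0.0 - 77.255.255.255) -> em0
  76.144.0.0/12 (76.144.0.0 - 76.159.255.255) -> eth6
  76.152.0.0/13 (76.152.0.0 - 76.159.255.255) -> eth7
  76.158.128.0/17 (76.158.128.0 - 76.158.255.255) -> em5
  76.158.176.0/20 (76.158.176.0 - 76.158.191.255) -> em4
More-specific entries that do NOT match:
  76.158.186.44/30 (76.158.186.44 - 76.158.186.47) does not contain 76.158.190.47
  76.158.190.40/30 (76.158.190.40 - 76.158.190.43) does not contain 76.158.190.47
  76.158.190.172/30 (76.158.190.172 - 76.158.190.175) does not contain 76.158.190.47
  76.158.190.0/28 (76.158.190.0 - 76.158.190.15) does not contain 76.158.190.47
  76.158.191.0/26 (76.158.191.0 - 76.158.191.63) does not contain 76.158.190.47
  76.158.191.0/24 (76.158.191.0 - 76.158.191.255) does not contain 76.158.190.47
  76.158.188.0/23 (76.158.188.0 - 76.158.189.255) does not contain 76.158.190.47
Longest matching prefix is /20 -> interface em4.

em4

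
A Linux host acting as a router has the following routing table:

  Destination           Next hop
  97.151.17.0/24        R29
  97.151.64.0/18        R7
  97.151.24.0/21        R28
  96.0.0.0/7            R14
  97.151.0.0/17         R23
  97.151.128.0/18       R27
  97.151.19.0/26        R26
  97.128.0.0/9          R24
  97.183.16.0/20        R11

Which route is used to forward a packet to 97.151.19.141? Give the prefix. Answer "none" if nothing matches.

Entries matching 97.151.19.141:
  96.0.0.0/7 (96.0.0.0 - 97.255.255.255)
  97.128.0.0/9 (97.128.0.0 - 97.255.255.255)
  97.151.0.0/17 (97.151.0.0 - 97.151.127.255)
Most specific is 97.151.0.0/17.

97.151.0.0/17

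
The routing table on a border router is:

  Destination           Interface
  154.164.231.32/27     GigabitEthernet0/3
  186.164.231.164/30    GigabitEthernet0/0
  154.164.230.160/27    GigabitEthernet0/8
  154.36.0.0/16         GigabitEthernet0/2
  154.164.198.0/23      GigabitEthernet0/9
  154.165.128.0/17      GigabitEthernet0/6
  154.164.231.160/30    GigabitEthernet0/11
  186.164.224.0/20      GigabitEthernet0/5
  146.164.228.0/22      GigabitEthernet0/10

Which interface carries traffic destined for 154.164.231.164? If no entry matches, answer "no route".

no route

No entry's prefix contains 154.164.231.164; there is no default route.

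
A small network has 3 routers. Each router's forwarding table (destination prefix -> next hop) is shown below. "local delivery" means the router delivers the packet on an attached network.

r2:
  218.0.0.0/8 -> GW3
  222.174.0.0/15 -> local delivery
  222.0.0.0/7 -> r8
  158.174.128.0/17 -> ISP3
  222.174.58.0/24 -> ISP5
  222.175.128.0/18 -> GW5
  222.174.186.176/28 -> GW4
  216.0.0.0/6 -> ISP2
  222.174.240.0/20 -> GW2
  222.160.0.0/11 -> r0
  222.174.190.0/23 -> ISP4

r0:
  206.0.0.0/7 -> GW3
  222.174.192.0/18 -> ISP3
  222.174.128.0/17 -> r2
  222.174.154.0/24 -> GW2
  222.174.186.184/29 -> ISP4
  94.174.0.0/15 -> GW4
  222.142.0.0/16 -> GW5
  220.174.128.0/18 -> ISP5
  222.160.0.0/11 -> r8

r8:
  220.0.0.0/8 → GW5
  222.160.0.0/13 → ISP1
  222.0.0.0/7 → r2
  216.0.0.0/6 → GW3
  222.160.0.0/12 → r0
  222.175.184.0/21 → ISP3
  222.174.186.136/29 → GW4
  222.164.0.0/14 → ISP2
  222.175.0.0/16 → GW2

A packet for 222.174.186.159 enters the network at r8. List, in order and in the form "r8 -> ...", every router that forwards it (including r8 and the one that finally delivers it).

At r8: longest match for 222.174.186.159 is 222.160.0.0/12 -> r0
At r0: longest match for 222.174.186.159 is 222.174.128.0/17 -> r2
At r2: longest match for 222.174.186.159 is 222.174.0.0/15 -> local delivery

r8 -> r0 -> r2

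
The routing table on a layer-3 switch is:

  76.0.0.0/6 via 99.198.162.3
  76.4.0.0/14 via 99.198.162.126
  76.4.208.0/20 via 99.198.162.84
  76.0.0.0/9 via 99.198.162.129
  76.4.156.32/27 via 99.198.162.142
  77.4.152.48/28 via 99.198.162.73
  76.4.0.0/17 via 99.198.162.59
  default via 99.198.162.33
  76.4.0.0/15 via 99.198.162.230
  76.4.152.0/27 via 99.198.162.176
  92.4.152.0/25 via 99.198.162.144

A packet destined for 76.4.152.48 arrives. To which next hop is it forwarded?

Routes whose prefix contains 76.4.152.48:
  0.0.0.0/0 (default, matches everything) -> 99.198.162.33
  76.0.0.0/6 (76.0.0.0 - 79.255.255.255) -> 99.198.162.3
  76.0.0.0/9 (76.0.0.0 - 76.127.255.255) -> 99.198.162.129
  76.4.0.0/14 (76.4.0.0 - 76.7.255.255) -> 99.198.162.126
  76.4.0.0/15 (76.4.0.0 - 76.5.255.255) -> 99.198.162.230
More-specific entries that do NOT match:
  77.4.152.48/28 (77.4.152.48 - 77.4.152.63) does not contain 76.4.152.48
  76.4.156.32/27 (76.4.156.32 - 76.4.156.63) does not contain 76.4.152.48
  76.4.152.0/27 (76.4.152.0 - 76.4.152.31) does not contain 76.4.152.48
  92.4.152.0/25 (92.4.152.0 - 92.4.152.127) does not contain 76.4.152.48
  76.4.208.0/20 (76.4.208.0 - 76.4.223.255) does not contain 76.4.152.48
  76.4.0.0/17 (76.4.0.0 - 76.4.127.255) does not contain 76.4.152.48
Longest matching prefix is /15 -> next hop 99.198.162.230.

99.198.162.230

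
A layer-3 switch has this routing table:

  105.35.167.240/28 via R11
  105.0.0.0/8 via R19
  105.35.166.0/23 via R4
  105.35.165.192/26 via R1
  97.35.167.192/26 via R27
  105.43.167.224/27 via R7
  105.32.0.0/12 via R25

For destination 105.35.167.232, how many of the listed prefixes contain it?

3

Prefixes containing 105.35.167.232:
  105.0.0.0/8 (105.0.0.0 - 105.255.255.255)
  105.32.0.0/12 (105.32.0.0 - 105.47.255.255)
  105.35.166.0/23 (105.35.166.0 - 105.35.167.255)
Total matching entries: 3.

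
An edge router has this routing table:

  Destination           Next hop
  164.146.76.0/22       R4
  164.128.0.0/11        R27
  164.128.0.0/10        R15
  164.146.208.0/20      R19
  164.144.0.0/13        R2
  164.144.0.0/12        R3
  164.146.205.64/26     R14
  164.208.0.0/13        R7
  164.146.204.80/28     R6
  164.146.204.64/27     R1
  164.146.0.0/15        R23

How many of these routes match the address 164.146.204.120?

5

Prefixes containing 164.146.204.120:
  164.128.0.0/10 (164.128.0.0 - 164.191.255.255)
  164.128.0.0/11 (164.128.0.0 - 164.159.255.255)
  164.144.0.0/12 (164.144.0.0 - 164.159.255.255)
  164.144.0.0/13 (164.144.0.0 - 164.151.255.255)
  164.146.0.0/15 (164.146.0.0 - 164.147.255.255)
Total matching entries: 5.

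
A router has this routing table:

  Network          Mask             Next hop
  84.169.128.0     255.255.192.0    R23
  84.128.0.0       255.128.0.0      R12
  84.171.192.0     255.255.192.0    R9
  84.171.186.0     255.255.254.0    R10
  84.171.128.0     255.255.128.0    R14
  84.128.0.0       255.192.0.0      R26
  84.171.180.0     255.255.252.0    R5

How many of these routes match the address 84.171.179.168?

Prefixes containing 84.171.179.168:
  84.128.0.0/9 (84.128.0.0 - 84.255.255.255)
  84.128.0.0/10 (84.128.0.0 - 84.191.255.255)
  84.171.128.0/17 (84.171.128.0 - 84.171.255.255)
Total matching entries: 3.

3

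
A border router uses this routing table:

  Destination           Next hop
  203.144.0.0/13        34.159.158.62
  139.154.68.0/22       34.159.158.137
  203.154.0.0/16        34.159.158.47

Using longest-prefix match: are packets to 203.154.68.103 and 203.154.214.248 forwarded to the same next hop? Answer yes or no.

yes

203.154.68.103: longest match 203.154.0.0/16 -> 34.159.158.47
203.154.214.248: longest match 203.154.0.0/16 -> 34.159.158.47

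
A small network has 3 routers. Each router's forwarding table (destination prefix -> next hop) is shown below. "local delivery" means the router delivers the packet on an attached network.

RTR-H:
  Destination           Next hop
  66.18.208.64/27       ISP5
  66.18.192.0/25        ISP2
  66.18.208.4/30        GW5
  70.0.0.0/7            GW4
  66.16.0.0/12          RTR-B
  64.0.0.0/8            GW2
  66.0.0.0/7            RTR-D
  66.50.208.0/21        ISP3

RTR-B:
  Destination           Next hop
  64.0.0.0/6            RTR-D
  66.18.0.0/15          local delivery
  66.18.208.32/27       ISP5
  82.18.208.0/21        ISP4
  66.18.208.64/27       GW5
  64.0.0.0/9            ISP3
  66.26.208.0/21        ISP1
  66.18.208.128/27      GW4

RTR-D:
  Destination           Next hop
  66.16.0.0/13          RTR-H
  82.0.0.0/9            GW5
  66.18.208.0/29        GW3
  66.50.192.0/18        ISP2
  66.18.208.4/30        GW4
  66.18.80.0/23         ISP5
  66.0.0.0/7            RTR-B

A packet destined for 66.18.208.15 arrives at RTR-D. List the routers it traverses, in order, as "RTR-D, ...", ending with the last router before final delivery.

RTR-D, RTR-H, RTR-B

At RTR-D: longest match for 66.18.208.15 is 66.16.0.0/13 -> RTR-H
At RTR-H: longest match for 66.18.208.15 is 66.16.0.0/12 -> RTR-B
At RTR-B: longest match for 66.18.208.15 is 66.18.0.0/15 -> local delivery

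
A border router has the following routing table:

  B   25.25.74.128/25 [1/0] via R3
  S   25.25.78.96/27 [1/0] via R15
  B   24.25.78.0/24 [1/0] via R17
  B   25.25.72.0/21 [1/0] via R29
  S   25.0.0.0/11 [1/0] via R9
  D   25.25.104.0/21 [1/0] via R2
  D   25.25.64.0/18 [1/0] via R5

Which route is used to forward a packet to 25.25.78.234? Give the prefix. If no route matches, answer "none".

25.25.72.0/21

Entries matching 25.25.78.234:
  25.0.0.0/11 (25.0.0.0 - 25.31.255.255)
  25.25.64.0/18 (25.25.64.0 - 25.25.127.255)
  25.25.72.0/21 (25.25.72.0 - 25.25.79.255)
Most specific is 25.25.72.0/21.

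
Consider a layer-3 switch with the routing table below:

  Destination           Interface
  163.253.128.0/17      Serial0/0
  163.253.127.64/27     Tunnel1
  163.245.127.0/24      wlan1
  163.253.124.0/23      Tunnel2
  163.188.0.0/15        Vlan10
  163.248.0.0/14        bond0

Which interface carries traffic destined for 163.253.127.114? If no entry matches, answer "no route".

No entry's prefix contains 163.253.127.114; there is no default route.

no route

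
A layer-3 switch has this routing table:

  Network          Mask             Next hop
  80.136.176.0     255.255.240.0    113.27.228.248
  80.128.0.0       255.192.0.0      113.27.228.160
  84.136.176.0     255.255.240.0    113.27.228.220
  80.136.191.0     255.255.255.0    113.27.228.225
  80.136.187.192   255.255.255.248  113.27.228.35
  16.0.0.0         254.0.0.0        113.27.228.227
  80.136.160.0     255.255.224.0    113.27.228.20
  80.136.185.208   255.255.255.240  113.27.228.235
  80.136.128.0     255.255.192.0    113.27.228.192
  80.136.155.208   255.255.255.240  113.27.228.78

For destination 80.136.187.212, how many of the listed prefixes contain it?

Prefixes containing 80.136.187.212:
  80.128.0.0/10 (80.128.0.0 - 80.191.255.255)
  80.136.128.0/18 (80.136.128.0 - 80.136.191.255)
  80.136.160.0/19 (80.136.160.0 - 80.136.191.255)
  80.136.176.0/20 (80.136.176.0 - 80.136.191.255)
Total matching entries: 4.

4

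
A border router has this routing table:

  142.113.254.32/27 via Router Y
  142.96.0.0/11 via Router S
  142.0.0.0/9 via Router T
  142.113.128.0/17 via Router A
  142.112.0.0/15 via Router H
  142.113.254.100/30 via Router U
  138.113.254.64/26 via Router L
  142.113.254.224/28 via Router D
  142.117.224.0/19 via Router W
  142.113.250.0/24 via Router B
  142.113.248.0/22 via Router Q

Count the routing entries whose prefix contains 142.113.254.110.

Prefixes containing 142.113.254.110:
  142.0.0.0/9 (142.0.0.0 - 142.127.255.255)
  142.96.0.0/11 (142.96.0.0 - 142.127.255.255)
  142.112.0.0/15 (142.112.0.0 - 142.113.255.255)
  142.113.128.0/17 (142.113.128.0 - 142.113.255.255)
Total matching entries: 4.

4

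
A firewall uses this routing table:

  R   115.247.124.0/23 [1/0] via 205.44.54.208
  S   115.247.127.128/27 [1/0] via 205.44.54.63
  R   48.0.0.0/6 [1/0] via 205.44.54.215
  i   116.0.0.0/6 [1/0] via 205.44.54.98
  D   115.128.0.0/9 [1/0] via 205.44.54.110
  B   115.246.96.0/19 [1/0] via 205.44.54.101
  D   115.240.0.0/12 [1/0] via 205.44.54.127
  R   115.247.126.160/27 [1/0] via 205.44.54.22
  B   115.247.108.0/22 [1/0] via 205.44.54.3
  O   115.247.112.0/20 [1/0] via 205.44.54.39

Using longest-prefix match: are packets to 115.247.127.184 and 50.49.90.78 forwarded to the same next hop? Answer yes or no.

no

115.247.127.184: longest match 115.247.112.0/20 -> 205.44.54.39
50.49.90.78: longest match 48.0.0.0/6 -> 205.44.54.215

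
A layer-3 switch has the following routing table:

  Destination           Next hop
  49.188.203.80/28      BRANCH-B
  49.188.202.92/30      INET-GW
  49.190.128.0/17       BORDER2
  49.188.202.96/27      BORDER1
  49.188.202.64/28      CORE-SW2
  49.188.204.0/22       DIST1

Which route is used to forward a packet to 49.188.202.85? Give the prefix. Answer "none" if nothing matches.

none

49.188.202.85 is outside every listed prefix and there is no default route.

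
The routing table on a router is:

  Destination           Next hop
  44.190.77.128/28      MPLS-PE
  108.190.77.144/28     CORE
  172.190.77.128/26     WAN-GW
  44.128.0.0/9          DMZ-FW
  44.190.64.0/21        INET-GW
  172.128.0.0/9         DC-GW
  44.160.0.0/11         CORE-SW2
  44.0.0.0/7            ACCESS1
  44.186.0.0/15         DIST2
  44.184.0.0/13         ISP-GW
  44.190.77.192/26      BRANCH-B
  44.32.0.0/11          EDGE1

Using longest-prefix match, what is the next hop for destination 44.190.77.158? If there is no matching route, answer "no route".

ISP-GW

Routes whose prefix contains 44.190.77.158:
  44.0.0.0/7 (44.0.0.0 - 45.255.255.255) -> ACCESS1
  44.128.0.0/9 (44.128.0.0 - 44.255.255.255) -> DMZ-FW
  44.160.0.0/11 (44.160.0.0 - 44.191.255.255) -> CORE-SW2
  44.184.0.0/13 (44.184.0.0 - 44.191.255.255) -> ISP-GW
More-specific entries that do NOT match:
  44.190.77.128/28 (44.190.77.128 - 44.190.77.143) does not contain 44.190.77.158
  108.190.77.144/28 (108.190.77.144 - 108.190.77.159) does not contain 44.190.77.158
  172.190.77.128/26 (172.190.77.128 - 172.190.77.191) does not contain 44.190.77.158
  44.190.77.192/26 (44.190.77.192 - 44.190.77.255) does not contain 44.190.77.158
  44.190.64.0/21 (44.190.64.0 - 44.190.71.255) does not contain 44.190.77.158
  44.186.0.0/15 (44.186.0.0 - 44.187.255.255) does not contain 44.190.77.158
Longest matching prefix is /13 -> next hop ISP-GW.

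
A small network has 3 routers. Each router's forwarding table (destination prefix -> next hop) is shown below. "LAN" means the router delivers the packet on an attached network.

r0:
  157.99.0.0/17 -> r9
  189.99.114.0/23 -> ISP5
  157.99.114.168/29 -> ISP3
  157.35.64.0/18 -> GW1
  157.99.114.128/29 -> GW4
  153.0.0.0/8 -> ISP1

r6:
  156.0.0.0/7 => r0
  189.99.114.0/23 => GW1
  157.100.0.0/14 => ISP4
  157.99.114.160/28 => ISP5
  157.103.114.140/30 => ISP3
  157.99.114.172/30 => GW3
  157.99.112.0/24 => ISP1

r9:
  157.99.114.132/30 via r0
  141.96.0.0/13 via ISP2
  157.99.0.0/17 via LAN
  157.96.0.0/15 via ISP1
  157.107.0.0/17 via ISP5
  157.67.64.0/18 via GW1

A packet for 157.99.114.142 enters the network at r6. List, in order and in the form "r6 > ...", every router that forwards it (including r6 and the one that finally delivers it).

At r6: longest match for 157.99.114.142 is 156.0.0.0/7 -> r0
At r0: longest match for 157.99.114.142 is 157.99.0.0/17 -> r9
At r9: longest match for 157.99.114.142 is 157.99.0.0/17 -> LAN

r6 > r0 > r9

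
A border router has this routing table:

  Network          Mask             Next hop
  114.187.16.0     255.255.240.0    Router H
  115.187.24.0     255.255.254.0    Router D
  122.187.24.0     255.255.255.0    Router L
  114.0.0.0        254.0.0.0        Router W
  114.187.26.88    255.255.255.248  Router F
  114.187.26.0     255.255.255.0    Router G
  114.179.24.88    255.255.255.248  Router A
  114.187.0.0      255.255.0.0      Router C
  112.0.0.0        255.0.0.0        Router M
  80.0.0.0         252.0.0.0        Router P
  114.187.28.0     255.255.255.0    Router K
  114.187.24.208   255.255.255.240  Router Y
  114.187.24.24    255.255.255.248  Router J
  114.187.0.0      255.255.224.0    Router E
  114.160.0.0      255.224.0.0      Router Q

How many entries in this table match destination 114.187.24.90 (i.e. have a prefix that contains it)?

Prefixes containing 114.187.24.90:
  114.0.0.0/7 (114.0.0.0 - 115.255.255.255)
  114.160.0.0/11 (114.160.0.0 - 114.191.255.255)
  114.187.0.0/16 (114.187.0.0 - 114.187.255.255)
  114.187.0.0/19 (114.187.0.0 - 114.187.31.255)
  114.187.16.0/20 (114.187.16.0 - 114.187.31.255)
Total matching entries: 5.

5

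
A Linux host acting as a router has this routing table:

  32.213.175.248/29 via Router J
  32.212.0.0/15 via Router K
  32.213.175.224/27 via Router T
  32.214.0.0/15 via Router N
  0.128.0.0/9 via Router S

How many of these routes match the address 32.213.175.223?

1

Prefixes containing 32.213.175.223:
  32.212.0.0/15 (32.212.0.0 - 32.213.255.255)
Total matching entries: 1.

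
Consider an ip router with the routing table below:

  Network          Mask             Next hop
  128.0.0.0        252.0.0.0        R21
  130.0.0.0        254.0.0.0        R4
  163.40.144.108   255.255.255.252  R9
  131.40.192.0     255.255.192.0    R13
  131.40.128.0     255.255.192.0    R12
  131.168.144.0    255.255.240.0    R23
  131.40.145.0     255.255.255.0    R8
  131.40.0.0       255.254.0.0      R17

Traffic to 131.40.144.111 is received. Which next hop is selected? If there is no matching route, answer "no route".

Routes whose prefix contains 131.40.144.111:
  128.0.0.0/6 (128.0.0.0 - 131.255.255.255) -> R21
  130.0.0.0/7 (130.0.0.0 - 131.255.255.255) -> R4
  131.40.0.0/15 (131.40.0.0 - 131.41.255.255) -> R17
  131.40.128.0/18 (131.40.128.0 - 131.40.191.255) -> R12
More-specific entries that do NOT match:
  163.40.144.108/30 (163.40.144.108 - 163.40.144.111) does not contain 131.40.144.111
  131.40.145.0/24 (131.40.145.0 - 131.40.145.255) does not contain 131.40.144.111
  131.168.144.0/20 (131.168.144.0 - 131.168.159.255) does not contain 131.40.144.111
Longest matching prefix is /18 -> next hop R12.

R12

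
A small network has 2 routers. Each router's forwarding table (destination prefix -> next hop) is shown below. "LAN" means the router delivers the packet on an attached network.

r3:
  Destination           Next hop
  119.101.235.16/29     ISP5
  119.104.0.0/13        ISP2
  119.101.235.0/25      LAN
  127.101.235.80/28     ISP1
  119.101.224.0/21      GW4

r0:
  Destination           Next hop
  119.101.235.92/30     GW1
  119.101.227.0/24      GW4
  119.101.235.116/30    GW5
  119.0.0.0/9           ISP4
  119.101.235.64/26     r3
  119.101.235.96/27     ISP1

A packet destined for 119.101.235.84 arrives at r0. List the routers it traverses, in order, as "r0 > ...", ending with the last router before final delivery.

r0 > r3

At r0: longest match for 119.101.235.84 is 119.101.235.64/26 -> r3
At r3: longest match for 119.101.235.84 is 119.101.235.0/25 -> LAN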